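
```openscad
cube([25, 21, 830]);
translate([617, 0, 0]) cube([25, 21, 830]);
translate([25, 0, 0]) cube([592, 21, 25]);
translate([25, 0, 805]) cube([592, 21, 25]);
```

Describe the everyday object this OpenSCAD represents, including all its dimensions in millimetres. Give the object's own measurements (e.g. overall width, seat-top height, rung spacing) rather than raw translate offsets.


A rectangular picture frame lying in the x–z plane (depth along y). The opening is 592 mm wide (x) by 780 mm tall (z), surrounded by a border 25 mm wide on all four sides. The frame is 21 mm deep and is made of two full-height vertical stiles with two horizontal rails fitted between them.


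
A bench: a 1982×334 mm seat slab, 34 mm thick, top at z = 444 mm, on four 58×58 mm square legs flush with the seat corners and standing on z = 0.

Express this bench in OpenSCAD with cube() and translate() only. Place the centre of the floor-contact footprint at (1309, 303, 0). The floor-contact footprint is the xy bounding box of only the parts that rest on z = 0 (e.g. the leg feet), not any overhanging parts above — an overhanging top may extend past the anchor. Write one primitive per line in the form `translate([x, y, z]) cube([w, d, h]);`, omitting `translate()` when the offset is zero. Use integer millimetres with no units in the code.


// leg_h = 444 − 34 = 410
translate([318, 136, 410]) cube([1982, 334, 34]);
translate([318, 136, 0]) cube([58, 58, 410]);
translate([318, 412, 0]) cube([58, 58, 410]);
translate([2242, 136, 0]) cube([58, 58, 410]);
translate([2242, 412, 0]) cube([58, 58, 410]);


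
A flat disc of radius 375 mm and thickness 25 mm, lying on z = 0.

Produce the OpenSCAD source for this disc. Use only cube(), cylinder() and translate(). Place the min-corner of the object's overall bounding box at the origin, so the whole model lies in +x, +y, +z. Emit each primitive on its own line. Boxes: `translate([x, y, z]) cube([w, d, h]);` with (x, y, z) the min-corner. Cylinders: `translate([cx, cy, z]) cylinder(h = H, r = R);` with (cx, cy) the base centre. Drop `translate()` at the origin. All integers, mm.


translate([375, 375, 0]) cylinder(h = 25, r = 375);


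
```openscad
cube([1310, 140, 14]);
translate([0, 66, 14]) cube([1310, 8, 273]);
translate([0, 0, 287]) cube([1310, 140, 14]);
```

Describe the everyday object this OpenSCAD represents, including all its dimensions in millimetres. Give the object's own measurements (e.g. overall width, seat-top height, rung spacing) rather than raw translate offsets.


An I-beam lying along x, 1310 mm long. Overall section height 301 mm. Two flanges 140 mm wide (y) and 14 mm thick, one on the floor and one at the top; a web 8 mm thick runs between them, centred on the flange width.


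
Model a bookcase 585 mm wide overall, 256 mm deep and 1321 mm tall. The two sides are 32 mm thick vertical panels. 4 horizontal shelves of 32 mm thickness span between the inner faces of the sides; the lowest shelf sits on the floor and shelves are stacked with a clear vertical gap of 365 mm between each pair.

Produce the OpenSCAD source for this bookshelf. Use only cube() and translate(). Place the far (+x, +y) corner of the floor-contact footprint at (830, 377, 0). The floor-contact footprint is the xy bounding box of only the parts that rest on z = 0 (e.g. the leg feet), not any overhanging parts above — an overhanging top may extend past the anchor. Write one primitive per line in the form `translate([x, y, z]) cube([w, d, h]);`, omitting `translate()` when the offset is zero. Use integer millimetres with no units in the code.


translate([245, 121, 0]) cube([32, 256, 1321]);
translate([798, 121, 0]) cube([32, 256, 1321]);
translate([277, 121, 0]) cube([521, 256, 32]);
translate([277, 121, 397]) cube([521, 256, 32]);
translate([277, 121, 794]) cube([521, 256, 32]);
translate([277, 121, 1191]) cube([521, 256, 32]);


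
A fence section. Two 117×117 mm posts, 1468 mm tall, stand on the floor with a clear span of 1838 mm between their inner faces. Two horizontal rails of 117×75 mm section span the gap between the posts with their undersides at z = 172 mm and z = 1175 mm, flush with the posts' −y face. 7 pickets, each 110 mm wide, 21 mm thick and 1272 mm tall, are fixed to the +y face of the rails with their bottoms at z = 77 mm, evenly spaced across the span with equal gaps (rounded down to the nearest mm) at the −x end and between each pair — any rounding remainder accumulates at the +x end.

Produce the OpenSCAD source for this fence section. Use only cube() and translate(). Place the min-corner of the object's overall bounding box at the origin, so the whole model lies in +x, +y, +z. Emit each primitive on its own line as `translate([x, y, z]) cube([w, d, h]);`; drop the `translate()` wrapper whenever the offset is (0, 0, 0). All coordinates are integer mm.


cube([117, 117, 1468]);
translate([1955, 0, 0]) cube([117, 117, 1468]);
translate([117, 0, 172]) cube([1838, 117, 75]);
translate([117, 0, 1175]) cube([1838, 117, 75]);
translate([250, 117, 77]) cube([110, 21, 1272]);
translate([493, 117, 77]) cube([110, 21, 1272]);
translate([736, 117, 77]) cube([110, 21, 1272]);
translate([979, 117, 77]) cube([110, 21, 1272]);
translate([1222, 117, 77]) cube([110, 21, 1272]);
translate([1465, 117, 77]) cube([110, 21, 1272]);
translate([1708, 117, 77]) cube([110, 21, 1272]);


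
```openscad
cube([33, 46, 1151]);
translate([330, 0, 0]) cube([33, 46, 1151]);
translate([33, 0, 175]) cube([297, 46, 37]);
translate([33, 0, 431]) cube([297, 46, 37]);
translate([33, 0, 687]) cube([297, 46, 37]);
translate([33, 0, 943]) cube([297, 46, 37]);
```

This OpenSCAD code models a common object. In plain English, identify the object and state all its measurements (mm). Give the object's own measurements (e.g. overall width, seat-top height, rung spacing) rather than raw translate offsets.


A straight ladder. Two 33×46 mm vertical rails, 1151 mm tall, stand 363 mm apart (outside-to-outside) with their front faces coplanar on the −y side. 4 rungs, each 46 mm deep and 37 mm tall, span between the inner faces of the rails, front faces flush with the rails. The lowest rung's underside is at z = 175 mm and rungs are spaced 256 mm apart (underside to underside).


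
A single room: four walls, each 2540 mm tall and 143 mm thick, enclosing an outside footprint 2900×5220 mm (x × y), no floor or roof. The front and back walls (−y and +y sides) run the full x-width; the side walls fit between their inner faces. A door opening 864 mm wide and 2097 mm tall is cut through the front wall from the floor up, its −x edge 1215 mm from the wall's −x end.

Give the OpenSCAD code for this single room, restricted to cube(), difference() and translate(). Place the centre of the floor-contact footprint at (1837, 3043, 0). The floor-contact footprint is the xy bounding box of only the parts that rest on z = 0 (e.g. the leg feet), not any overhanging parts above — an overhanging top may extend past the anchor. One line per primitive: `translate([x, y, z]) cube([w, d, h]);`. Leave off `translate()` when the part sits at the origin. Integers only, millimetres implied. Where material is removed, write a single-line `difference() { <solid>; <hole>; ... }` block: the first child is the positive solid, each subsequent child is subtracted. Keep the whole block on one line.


difference() { translate([387, 433, 0]) cube([2900, 143, 2540]); translate([1602, 433, 0]) cube([864, 143, 2097]); }
translate([387, 5510, 0]) cube([2900, 143, 2540]);
translate([387, 576, 0]) cube([143, 4934, 2540]);
translate([3144, 576, 0]) cube([143, 4934, 2540]);


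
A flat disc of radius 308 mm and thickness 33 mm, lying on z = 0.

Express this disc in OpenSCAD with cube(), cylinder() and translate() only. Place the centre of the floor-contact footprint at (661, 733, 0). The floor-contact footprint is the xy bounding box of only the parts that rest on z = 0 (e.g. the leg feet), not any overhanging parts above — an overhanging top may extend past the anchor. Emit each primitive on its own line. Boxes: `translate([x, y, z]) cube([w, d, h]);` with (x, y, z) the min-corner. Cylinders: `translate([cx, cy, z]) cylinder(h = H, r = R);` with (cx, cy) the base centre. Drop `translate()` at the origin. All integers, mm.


translate([661, 733, 0]) cylinder(h = 33, r = 308);


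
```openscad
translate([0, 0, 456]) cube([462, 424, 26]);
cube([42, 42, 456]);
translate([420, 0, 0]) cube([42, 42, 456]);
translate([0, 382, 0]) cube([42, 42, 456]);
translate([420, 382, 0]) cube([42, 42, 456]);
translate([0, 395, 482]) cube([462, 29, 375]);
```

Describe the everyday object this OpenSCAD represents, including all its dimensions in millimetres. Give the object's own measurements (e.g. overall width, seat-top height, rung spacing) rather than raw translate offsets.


A chair. The seat is a 462×424×26 mm slab with its top at z = 482 mm, on four 42×42 mm corner legs (flush with the seat edges, standing on z = 0). A flat backrest 29 mm thick, 375 mm tall, spans the full seat width and rises from the seat top along its +y edge, rear face flush with the rear of the seat.


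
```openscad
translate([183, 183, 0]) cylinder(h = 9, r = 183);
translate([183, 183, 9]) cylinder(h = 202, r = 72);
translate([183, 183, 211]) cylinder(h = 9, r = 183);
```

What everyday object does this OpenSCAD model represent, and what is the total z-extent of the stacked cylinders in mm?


A spool. The overall height is 220 mm.

Three coaxial cylinders, large–small–large — a spool. Two 9 mm flanges and a 202 mm core give 9 + 202 + 9 = 220 mm.


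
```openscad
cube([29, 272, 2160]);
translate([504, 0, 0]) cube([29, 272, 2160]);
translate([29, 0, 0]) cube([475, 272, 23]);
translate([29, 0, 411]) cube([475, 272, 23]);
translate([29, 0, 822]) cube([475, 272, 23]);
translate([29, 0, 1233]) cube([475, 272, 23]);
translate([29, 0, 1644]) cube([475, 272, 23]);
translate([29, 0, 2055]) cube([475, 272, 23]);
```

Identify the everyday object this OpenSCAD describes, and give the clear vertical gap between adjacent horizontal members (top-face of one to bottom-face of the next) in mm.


A bookshelf. The clear shelf gap is 388 mm.

Two tall side panels with 6 horizontal boards between them — a bookshelf. The first two shelf undersides are at z = 0 and z = 411; with shelf thickness 23, the clear gap is 411 − 0 − 23 = 388 mm.


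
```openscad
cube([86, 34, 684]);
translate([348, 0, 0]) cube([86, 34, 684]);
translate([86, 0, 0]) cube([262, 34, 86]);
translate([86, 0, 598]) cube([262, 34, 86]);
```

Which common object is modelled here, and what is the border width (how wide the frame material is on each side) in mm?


A picture frame. The border width is 86 mm.

Four thin pieces enclosing a rectangular opening — a picture frame. The two full-height stiles are 684 mm tall; the top rail sits at z = 598 and is 86 mm tall, so the border above the opening is 684 − 598 = 86 mm, matching the stile x-width.


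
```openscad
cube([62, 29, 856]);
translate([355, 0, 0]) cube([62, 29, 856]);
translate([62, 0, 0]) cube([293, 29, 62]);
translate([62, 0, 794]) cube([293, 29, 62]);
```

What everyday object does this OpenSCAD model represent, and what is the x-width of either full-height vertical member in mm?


A picture frame. The border width is 62 mm.

Four thin pieces enclosing a rectangular opening — a picture frame. The two full-height stiles are 856 mm tall; the top rail sits at z = 794 and is 62 mm tall, so the border above the opening is 856 − 794 = 62 mm, matching the stile x-width.


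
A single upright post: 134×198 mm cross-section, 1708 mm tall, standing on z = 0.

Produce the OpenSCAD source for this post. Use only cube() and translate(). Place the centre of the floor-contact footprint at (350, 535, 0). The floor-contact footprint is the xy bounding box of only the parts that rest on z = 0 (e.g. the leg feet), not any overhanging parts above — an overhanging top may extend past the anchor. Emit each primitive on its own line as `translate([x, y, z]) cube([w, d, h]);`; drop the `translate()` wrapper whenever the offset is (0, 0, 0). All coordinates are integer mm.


translate([283, 436, 0]) cube([134, 198, 1708]);


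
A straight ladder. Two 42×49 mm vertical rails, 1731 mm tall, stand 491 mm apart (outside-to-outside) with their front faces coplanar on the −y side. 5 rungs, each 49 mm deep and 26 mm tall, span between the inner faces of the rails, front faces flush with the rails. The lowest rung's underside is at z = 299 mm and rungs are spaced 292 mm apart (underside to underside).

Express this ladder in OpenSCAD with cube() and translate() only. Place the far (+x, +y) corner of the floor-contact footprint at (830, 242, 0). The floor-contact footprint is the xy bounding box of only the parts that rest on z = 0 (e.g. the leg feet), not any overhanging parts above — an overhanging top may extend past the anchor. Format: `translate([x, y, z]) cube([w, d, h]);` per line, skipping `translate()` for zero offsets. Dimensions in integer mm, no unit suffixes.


translate([339, 193, 0]) cube([42, 49, 1731]);
translate([788, 193, 0]) cube([42, 49, 1731]);
translate([381, 193, 299]) cube([407, 49, 26]);
translate([381, 193, 591]) cube([407, 49, 26]);
translate([381, 193, 883]) cube([407, 49, 26]);
translate([381, 193, 1175]) cube([407, 49, 26]);
translate([381, 193, 1467]) cube([407, 49, 26]);


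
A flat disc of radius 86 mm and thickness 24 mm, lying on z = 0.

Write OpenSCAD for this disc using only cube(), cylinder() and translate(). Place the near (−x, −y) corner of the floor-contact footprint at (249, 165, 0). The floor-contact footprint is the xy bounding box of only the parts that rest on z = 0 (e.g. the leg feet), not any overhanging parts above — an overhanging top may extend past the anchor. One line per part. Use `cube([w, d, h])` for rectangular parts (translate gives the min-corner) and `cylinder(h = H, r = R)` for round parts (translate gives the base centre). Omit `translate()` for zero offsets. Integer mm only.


translate([335, 251, 0]) cylinder(h = 24, r = 86);


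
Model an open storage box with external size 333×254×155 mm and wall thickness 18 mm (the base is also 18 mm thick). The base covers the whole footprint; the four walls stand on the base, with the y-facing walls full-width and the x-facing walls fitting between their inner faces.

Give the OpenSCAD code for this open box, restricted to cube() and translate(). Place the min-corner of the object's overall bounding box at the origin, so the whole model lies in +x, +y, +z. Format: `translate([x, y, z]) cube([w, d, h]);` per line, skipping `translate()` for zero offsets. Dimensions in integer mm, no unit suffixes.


cube([333, 254, 18]);
translate([0, 0, 18]) cube([333, 18, 137]);
translate([0, 236, 18]) cube([333, 18, 137]);
translate([0, 18, 18]) cube([18, 218, 137]);
translate([315, 18, 18]) cube([18, 218, 137]);


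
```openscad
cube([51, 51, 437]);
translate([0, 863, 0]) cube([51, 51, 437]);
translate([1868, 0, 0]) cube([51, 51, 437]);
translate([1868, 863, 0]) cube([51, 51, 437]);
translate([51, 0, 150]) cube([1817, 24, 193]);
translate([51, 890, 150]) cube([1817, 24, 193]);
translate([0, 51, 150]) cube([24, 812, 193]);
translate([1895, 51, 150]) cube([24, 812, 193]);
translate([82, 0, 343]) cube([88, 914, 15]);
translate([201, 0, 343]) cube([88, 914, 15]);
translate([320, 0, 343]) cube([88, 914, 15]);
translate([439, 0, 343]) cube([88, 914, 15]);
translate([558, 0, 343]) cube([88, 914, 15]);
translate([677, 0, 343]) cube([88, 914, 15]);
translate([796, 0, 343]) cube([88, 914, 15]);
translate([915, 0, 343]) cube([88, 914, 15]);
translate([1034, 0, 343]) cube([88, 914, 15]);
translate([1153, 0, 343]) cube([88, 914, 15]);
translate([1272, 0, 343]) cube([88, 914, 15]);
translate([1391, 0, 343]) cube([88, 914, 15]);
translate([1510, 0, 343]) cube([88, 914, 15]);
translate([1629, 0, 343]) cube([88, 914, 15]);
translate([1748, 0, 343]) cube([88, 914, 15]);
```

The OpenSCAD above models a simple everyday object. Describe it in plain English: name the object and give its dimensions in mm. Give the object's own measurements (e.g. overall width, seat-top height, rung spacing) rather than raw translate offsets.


A bed frame 1919 mm long (x) by 914 mm wide (y). Four 51×51 mm corner posts, 437 mm tall, at the corners of the footprint. Four rails of 24 mm thickness and 193 mm height run between adjacent posts with their undersides at z = 150 mm, their outer faces flush with the outside of the frame (the two x-running rails run between the posts' inner faces; the two y-running rails run between the posts' inner faces). 15 slats, each 88 mm wide (x) and 15 mm thick, lie across the top of the two x-running rails, running the full 914 mm width of the frame in y; along x they sit between the end posts with a 31 mm gap after the −x posts and between neighbouring slats, leaving 32 mm before the +x posts.


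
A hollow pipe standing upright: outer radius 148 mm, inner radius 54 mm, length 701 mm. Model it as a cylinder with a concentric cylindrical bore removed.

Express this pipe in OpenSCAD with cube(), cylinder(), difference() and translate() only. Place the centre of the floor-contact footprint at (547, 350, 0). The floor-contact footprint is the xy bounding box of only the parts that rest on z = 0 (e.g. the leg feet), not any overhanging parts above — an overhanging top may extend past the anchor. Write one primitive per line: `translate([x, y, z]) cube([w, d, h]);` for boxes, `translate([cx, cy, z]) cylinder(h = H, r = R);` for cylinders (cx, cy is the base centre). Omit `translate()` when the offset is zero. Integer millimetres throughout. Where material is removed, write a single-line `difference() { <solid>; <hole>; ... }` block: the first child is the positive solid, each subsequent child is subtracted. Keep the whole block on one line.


difference() { translate([547, 350, 0]) cylinder(h = 701, r = 148); translate([547, 350, 0]) cylinder(h = 701, r = 54); }


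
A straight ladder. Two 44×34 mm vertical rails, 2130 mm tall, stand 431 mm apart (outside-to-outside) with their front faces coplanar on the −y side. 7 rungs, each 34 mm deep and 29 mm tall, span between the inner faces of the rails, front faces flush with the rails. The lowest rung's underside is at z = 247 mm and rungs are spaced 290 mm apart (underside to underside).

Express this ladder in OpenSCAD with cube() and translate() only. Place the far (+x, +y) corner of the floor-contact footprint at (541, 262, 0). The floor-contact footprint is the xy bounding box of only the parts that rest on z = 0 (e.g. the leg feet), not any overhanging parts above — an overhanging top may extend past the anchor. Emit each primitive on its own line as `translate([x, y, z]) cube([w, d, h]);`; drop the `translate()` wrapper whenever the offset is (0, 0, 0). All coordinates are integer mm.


translate([110, 228, 0]) cube([44, 34, 2130]);
translate([497, 228, 0]) cube([44, 34, 2130]);
translate([154, 228, 247]) cube([343, 34, 29]);
translate([154, 228, 537]) cube([343, 34, 29]);
translate([154, 228, 827]) cube([343, 34, 29]);
translate([154, 228, 1117]) cube([343, 34, 29]);
translate([154, 228, 1407]) cube([343, 34, 29]);
translate([154, 228, 1697]) cube([343, 34, 29]);
translate([154, 228, 1987]) cube([343, 34, 29]);


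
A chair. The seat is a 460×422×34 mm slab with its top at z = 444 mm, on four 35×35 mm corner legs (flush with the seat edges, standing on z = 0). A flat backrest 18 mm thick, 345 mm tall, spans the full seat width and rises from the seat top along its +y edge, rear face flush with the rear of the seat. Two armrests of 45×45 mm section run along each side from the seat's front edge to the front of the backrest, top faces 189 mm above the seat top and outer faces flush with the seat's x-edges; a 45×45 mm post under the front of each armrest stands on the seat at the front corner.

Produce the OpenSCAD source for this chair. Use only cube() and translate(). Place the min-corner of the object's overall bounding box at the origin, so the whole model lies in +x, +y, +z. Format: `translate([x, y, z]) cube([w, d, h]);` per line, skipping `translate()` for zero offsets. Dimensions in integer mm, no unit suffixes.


// leg_h = 444 - 34 = 410
// arm post h = 189 - 45 = 144
translate([0, 0, 410]) cube([460, 422, 34]);
cube([35, 35, 410]);
translate([425, 0, 0]) cube([35, 35, 410]);
translate([0, 387, 0]) cube([35, 35, 410]);
translate([425, 387, 0]) cube([35, 35, 410]);
translate([0, 404, 444]) cube([460, 18, 345]);
translate([0, 0, 588]) cube([45, 404, 45]);
translate([415, 0, 588]) cube([45, 404, 45]);
translate([0, 0, 444]) cube([45, 45, 144]);
translate([415, 0, 444]) cube([45, 45, 144]);


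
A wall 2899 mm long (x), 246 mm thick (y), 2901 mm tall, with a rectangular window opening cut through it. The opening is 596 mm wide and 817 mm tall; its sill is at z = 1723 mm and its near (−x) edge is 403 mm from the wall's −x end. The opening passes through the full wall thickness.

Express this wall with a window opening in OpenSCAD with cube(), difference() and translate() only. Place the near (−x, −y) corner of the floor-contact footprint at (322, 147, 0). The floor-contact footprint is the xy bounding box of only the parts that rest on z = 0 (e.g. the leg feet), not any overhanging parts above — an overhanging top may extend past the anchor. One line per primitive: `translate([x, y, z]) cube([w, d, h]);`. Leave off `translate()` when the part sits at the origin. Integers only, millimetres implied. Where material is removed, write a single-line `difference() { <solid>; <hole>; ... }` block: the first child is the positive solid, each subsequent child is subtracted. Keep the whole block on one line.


difference() { translate([322, 147, 0]) cube([2899, 246, 2901]); translate([725, 147, 1723]) cube([596, 246, 817]); }


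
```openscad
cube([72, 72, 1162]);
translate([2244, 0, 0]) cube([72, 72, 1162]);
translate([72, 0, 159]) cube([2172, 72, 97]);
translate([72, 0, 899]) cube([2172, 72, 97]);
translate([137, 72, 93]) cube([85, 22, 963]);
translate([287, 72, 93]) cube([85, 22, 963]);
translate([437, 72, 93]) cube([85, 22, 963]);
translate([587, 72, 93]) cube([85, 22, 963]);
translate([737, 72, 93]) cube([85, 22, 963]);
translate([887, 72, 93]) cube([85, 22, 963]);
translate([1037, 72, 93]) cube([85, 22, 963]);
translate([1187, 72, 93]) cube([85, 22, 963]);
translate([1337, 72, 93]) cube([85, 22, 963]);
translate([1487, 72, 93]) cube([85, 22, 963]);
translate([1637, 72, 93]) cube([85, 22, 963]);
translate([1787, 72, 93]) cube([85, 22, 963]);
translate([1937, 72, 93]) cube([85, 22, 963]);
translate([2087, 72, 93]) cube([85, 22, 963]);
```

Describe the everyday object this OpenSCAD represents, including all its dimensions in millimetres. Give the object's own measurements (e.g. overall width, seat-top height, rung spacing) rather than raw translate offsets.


A fence section. Two 72×72 mm posts, 1162 mm tall, stand on the floor with a clear span of 2172 mm between their inner faces. Two horizontal rails of 72×97 mm section span the gap between the posts with their undersides at z = 159 mm and z = 899 mm, flush with the posts' −y face. 14 pickets, each 85 mm wide, 22 mm thick and 963 mm tall, are fixed to the +y face of the rails with their bottoms at z = 93 mm, spaced across the span with a 65 mm gap after the −x post and between neighbouring pickets, with 72 mm left before the +x post.


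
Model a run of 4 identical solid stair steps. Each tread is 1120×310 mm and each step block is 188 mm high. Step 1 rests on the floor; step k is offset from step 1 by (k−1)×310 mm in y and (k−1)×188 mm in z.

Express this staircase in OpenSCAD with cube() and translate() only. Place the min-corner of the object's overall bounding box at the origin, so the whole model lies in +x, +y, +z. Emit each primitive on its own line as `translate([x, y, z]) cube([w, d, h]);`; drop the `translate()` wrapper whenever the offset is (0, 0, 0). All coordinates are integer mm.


cube([1120, 310, 188]);
translate([0, 310, 188]) cube([1120, 310, 188]);
translate([0, 620, 376]) cube([1120, 310, 188]);
translate([0, 930, 564]) cube([1120, 310, 188]);


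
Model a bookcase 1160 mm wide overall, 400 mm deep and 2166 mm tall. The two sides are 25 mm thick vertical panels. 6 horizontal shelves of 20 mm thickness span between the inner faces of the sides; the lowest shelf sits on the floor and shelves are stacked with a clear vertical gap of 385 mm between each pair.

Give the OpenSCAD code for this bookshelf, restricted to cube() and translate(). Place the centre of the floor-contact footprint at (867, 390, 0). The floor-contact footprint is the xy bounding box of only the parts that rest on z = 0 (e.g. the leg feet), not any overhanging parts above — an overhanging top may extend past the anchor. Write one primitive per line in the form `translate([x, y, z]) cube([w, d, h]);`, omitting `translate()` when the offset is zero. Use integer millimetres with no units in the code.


translate([287, 190, 0]) cube([25, 400, 2166]);
translate([1422, 190, 0]) cube([25, 400, 2166]);
translate([312, 190, 0]) cube([1110, 400, 20]);
translate([312, 190, 405]) cube([1110, 400, 20]);
translate([312, 190, 810]) cube([1110, 400, 20]);
translate([312, 190, 1215]) cube([1110, 400, 20]);
translate([312, 190, 1620]) cube([1110, 400, 20]);
translate([312, 190, 2025]) cube([1110, 400, 20]);


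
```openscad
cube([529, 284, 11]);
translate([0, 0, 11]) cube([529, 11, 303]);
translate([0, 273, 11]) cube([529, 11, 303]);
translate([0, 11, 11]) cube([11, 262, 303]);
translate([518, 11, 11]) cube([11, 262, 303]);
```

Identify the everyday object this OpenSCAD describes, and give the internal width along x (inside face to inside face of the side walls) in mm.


An open box. The internal width is 507 mm.

A 529×284 base slab with four walls standing on it — an open box. The base is 529 mm wide and the walls are 11 mm thick, so the internal width is 529 − 2 × 11 = 507 mm.


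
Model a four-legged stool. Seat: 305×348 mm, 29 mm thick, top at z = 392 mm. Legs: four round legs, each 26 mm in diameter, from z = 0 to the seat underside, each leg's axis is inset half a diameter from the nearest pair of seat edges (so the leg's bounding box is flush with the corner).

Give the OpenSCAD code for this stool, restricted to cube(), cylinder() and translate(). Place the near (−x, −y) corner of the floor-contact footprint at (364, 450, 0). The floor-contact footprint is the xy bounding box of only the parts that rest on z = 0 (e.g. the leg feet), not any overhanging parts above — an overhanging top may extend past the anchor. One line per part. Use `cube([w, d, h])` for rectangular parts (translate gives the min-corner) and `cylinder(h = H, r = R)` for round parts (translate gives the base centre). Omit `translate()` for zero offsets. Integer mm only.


translate([364, 450, 363]) cube([305, 348, 29]);
translate([377, 463, 0]) cylinder(h = 363, r = 13);
translate([656, 463, 0]) cylinder(h = 363, r = 13);
translate([377, 785, 0]) cylinder(h = 363, r = 13);
translate([656, 785, 0]) cylinder(h = 363, r = 13);


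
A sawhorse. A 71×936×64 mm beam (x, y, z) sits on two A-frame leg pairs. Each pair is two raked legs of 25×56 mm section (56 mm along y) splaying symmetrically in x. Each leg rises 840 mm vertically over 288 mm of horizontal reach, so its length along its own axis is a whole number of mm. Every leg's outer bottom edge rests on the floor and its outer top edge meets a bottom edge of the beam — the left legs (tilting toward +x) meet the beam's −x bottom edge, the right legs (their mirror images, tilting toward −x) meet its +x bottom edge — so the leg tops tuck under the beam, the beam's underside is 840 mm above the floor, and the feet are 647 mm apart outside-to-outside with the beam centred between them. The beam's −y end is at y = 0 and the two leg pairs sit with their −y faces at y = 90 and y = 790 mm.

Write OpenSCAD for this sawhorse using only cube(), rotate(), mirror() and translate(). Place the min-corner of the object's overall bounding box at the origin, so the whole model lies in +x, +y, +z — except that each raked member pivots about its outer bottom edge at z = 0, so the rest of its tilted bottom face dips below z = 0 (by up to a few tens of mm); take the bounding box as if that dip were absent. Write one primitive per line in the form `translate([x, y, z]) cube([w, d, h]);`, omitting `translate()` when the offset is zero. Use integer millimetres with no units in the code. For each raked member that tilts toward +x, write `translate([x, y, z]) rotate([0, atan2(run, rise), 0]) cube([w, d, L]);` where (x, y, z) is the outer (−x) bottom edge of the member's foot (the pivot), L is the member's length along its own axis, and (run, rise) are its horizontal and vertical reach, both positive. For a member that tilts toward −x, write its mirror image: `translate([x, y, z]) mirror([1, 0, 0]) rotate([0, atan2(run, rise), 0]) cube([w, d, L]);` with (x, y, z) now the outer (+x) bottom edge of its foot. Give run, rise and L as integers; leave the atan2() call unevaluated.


translate([288, 0, 840]) cube([71, 936, 64]);
translate([0, 90, 0]) rotate([0, atan2(288, 840), 0]) cube([25, 56, 888]);
translate([647, 90, 0]) mirror([1, 0, 0]) rotate([0, atan2(288, 840), 0]) cube([25, 56, 888]);
translate([0, 790, 0]) rotate([0, atan2(288, 840), 0]) cube([25, 56, 888]);
translate([647, 790, 0]) mirror([1, 0, 0]) rotate([0, atan2(288, 840), 0]) cube([25, 56, 888]);


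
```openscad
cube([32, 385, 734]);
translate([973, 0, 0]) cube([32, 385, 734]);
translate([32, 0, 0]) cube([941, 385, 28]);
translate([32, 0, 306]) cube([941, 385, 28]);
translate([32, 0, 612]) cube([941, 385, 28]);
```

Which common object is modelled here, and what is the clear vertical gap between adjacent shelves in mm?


A bookshelf. The clear shelf gap is 278 mm.

Two tall side panels with 3 horizontal boards between them — a bookshelf. The first two shelf undersides are at z = 0 and z = 306; with shelf thickness 28, the clear gap is 306 − 0 − 28 = 278 mm.


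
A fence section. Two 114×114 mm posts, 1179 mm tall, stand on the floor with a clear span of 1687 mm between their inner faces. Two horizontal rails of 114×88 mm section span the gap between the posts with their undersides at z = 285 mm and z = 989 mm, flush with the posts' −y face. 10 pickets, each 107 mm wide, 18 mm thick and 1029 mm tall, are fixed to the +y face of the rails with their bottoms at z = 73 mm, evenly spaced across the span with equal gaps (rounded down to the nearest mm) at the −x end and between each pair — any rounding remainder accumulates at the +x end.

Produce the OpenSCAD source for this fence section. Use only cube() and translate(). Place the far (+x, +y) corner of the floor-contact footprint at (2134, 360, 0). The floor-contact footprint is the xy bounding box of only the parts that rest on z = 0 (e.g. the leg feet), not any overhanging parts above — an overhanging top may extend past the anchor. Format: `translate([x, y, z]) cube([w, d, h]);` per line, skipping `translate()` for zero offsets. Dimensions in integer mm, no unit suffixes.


translate([219, 246, 0]) cube([114, 114, 1179]);
translate([2020, 246, 0]) cube([114, 114, 1179]);
translate([333, 246, 285]) cube([1687, 114, 88]);
translate([333, 246, 989]) cube([1687, 114, 88]);
translate([389, 360, 73]) cube([107, 18, 1029]);
translate([552, 360, 73]) cube([107, 18, 1029]);
translate([715, 360, 73]) cube([107, 18, 1029]);
translate([878, 360, 73]) cube([107, 18, 1029]);
translate([1041, 360, 73]) cube([107, 18, 1029]);
translate([1204, 360, 73]) cube([107, 18, 1029]);
translate([1367, 360, 73]) cube([107, 18, 1029]);
translate([1530, 360, 73]) cube([107, 18, 1029]);
translate([1693, 360, 73]) cube([107, 18, 1029]);
translate([1856, 360, 73]) cube([107, 18, 1029]);


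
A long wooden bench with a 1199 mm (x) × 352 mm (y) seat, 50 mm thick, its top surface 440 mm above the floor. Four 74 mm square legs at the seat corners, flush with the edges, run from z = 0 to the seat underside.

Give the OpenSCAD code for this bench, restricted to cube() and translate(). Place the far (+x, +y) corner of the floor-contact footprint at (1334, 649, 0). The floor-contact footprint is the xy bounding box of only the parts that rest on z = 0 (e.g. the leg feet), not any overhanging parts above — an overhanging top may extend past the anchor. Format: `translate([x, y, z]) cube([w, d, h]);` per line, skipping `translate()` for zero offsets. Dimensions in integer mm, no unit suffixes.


translate([135, 297, 390]) cube([1199, 352, 50]);
translate([135, 297, 0]) cube([74, 74, 390]);
translate([135, 575, 0]) cube([74, 74, 390]);
translate([1260, 297, 0]) cube([74, 74, 390]);
translate([1260, 575, 0]) cube([74, 74, 390]);


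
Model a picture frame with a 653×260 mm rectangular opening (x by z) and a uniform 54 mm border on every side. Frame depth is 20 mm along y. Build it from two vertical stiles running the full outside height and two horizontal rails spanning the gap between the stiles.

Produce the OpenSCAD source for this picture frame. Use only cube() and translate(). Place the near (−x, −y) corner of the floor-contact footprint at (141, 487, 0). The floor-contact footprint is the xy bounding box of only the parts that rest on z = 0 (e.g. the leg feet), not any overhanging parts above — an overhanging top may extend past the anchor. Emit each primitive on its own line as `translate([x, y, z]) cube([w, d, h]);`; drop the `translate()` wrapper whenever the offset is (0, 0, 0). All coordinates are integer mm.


translate([141, 487, 0]) cube([54, 20, 368]);
translate([848, 487, 0]) cube([54, 20, 368]);
translate([195, 487, 0]) cube([653, 20, 54]);
translate([195, 487, 314]) cube([653, 20, 54]);


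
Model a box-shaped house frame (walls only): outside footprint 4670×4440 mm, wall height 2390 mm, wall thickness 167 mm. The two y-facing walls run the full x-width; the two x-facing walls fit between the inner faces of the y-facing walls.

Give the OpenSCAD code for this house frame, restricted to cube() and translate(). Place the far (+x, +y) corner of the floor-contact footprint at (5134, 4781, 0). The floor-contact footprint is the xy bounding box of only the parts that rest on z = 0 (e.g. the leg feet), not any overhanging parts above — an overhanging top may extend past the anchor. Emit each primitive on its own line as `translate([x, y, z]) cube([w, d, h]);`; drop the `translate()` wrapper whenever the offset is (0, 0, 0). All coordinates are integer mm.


translate([464, 341, 0]) cube([4670, 167, 2390]);
translate([464, 4614, 0]) cube([4670, 167, 2390]);
translate([464, 508, 0]) cube([167, 4106, 2390]);
translate([4967, 508, 0]) cube([167, 4106, 2390]);


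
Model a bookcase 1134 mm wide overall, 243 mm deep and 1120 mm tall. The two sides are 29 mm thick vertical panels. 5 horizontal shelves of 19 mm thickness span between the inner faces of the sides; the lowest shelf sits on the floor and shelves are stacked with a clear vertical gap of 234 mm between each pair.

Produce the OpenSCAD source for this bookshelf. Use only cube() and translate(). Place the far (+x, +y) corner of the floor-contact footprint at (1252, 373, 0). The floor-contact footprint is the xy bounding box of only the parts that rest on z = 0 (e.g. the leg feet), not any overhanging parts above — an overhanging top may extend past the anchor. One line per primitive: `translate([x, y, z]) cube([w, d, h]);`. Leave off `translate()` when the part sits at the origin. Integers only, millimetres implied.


translate([118, 130, 0]) cube([29, 243, 1120]);
translate([1223, 130, 0]) cube([29, 243, 1120]);
translate([147, 130, 0]) cube([1076, 243, 19]);
translate([147, 130, 253]) cube([1076, 243, 19]);
translate([147, 130, 506]) cube([1076, 243, 19]);
translate([147, 130, 759]) cube([1076, 243, 19]);
translate([147, 130, 1012]) cube([1076, 243, 19]);


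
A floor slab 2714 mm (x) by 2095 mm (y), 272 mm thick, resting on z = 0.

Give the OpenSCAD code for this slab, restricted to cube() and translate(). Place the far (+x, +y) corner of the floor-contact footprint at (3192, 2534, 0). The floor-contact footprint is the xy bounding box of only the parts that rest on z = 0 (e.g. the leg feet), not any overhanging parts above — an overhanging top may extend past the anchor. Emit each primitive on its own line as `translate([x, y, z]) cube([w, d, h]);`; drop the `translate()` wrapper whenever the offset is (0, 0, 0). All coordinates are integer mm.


translate([478, 439, 0]) cube([2714, 2095, 272]);


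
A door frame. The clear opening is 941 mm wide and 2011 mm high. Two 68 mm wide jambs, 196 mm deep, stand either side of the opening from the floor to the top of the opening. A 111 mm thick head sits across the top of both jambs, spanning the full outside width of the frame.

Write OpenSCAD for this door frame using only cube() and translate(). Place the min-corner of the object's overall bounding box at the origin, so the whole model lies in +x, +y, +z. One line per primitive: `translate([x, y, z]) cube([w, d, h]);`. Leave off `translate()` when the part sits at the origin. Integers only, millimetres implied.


cube([68, 196, 2011]);
translate([1009, 0, 0]) cube([68, 196, 2011]);
translate([0, 0, 2011]) cube([1077, 196, 111]);


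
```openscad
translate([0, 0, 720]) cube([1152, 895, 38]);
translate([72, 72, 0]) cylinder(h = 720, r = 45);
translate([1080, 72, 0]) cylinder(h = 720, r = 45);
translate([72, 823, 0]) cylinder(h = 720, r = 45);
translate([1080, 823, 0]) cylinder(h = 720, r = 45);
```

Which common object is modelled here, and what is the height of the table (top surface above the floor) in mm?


A table. The table height is 758 mm.

A 1152×895×38 slab sits at z = 720 on four Ø90 mm round legs — a table. The top surface is at 720 + 38 = 758 mm.


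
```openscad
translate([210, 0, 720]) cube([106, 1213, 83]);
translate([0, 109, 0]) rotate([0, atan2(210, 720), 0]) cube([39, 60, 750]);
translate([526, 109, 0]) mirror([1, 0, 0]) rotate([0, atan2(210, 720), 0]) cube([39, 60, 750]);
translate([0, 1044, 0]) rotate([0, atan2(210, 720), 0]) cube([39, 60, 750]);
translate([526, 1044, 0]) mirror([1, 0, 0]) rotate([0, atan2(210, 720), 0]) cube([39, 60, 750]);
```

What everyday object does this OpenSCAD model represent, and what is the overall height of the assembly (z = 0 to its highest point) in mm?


A sawhorse. The overall height is 803 mm.

A beam across two mirrored pairs of raked legs — a sawhorse. The beam's underside is at z = 720 (matching the legs' vertical rise in atan2(210, 720)) and the beam is 83 mm tall, so its top is at 720 + 83 = 803 mm. The raked legs top out at the beam's underside, so that is the highest point.


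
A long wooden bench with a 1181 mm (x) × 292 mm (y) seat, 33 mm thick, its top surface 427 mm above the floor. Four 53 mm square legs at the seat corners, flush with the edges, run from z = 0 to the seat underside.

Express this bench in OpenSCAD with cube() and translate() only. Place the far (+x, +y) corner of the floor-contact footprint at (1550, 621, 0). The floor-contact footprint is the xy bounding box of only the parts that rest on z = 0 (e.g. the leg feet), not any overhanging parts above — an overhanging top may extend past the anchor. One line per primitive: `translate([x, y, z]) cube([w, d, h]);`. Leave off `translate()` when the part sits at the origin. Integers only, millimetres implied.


translate([369, 329, 394]) cube([1181, 292, 33]);
translate([369, 329, 0]) cube([53, 53, 394]);
translate([369, 568, 0]) cube([53, 53, 394]);
translate([1497, 329, 0]) cube([53, 53, 394]);
translate([1497, 568, 0]) cube([53, 53, 394]);


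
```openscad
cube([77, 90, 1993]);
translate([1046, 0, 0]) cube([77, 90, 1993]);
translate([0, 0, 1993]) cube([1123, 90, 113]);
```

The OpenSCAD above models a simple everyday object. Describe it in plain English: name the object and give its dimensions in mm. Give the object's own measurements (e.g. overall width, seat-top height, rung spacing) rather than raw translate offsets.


A door frame. The clear opening is 969 mm wide and 1993 mm high. Two 77 mm wide jambs, 90 mm deep, stand either side of the opening from the floor to the top of the opening. A 113 mm thick head sits across the top of both jambs, spanning the full outside width of the frame.
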